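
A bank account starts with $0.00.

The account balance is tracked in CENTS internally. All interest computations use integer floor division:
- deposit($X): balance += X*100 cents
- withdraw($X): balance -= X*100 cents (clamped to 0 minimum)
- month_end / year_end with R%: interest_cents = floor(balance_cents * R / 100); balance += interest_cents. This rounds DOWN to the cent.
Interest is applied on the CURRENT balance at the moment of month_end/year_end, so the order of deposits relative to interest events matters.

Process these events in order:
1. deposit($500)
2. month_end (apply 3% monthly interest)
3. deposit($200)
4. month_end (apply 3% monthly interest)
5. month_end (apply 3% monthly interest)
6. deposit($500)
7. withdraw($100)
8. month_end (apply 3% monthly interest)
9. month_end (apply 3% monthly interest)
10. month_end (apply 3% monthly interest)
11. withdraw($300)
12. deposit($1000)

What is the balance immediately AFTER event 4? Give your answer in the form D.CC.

Answer: 736.45

Derivation:
After 1 (deposit($500)): balance=$500.00 total_interest=$0.00
After 2 (month_end (apply 3% monthly interest)): balance=$515.00 total_interest=$15.00
After 3 (deposit($200)): balance=$715.00 total_interest=$15.00
After 4 (month_end (apply 3% monthly interest)): balance=$736.45 total_interest=$36.45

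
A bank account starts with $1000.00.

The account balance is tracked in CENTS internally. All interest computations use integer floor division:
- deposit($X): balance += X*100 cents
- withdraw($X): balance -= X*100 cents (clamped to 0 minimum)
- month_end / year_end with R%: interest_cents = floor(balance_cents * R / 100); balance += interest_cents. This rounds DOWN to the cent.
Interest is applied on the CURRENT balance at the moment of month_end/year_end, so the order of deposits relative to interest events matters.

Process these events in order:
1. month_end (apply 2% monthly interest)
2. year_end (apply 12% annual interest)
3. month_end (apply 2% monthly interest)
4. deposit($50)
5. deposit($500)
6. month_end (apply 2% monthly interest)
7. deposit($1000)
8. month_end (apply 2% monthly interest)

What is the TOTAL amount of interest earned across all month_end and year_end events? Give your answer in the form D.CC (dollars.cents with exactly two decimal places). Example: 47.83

After 1 (month_end (apply 2% monthly interest)): balance=$1020.00 total_interest=$20.00
After 2 (year_end (apply 12% annual interest)): balance=$1142.40 total_interest=$142.40
After 3 (month_end (apply 2% monthly interest)): balance=$1165.24 total_interest=$165.24
After 4 (deposit($50)): balance=$1215.24 total_interest=$165.24
After 5 (deposit($500)): balance=$1715.24 total_interest=$165.24
After 6 (month_end (apply 2% monthly interest)): balance=$1749.54 total_interest=$199.54
After 7 (deposit($1000)): balance=$2749.54 total_interest=$199.54
After 8 (month_end (apply 2% monthly interest)): balance=$2804.53 total_interest=$254.53

Answer: 254.53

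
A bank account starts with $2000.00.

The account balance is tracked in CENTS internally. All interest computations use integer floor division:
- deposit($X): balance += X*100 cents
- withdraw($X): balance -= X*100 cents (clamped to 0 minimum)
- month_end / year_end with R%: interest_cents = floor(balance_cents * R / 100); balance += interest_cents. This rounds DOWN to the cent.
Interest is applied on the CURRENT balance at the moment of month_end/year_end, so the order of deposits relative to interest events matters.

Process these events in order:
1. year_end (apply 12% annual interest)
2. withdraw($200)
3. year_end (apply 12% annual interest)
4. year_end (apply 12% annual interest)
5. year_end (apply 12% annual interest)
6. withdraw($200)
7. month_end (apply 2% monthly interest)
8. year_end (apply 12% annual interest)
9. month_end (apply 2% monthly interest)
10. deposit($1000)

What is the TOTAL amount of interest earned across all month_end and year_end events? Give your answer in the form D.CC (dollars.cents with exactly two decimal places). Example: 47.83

Answer: 1506.59

Derivation:
After 1 (year_end (apply 12% annual interest)): balance=$2240.00 total_interest=$240.00
After 2 (withdraw($200)): balance=$2040.00 total_interest=$240.00
After 3 (year_end (apply 12% annual interest)): balance=$2284.80 total_interest=$484.80
After 4 (year_end (apply 12% annual interest)): balance=$2558.97 total_interest=$758.97
After 5 (year_end (apply 12% annual interest)): balance=$2866.04 total_interest=$1066.04
After 6 (withdraw($200)): balance=$2666.04 total_interest=$1066.04
After 7 (month_end (apply 2% monthly interest)): balance=$2719.36 total_interest=$1119.36
After 8 (year_end (apply 12% annual interest)): balance=$3045.68 total_interest=$1445.68
After 9 (month_end (apply 2% monthly interest)): balance=$3106.59 total_interest=$1506.59
After 10 (deposit($1000)): balance=$4106.59 total_interest=$1506.59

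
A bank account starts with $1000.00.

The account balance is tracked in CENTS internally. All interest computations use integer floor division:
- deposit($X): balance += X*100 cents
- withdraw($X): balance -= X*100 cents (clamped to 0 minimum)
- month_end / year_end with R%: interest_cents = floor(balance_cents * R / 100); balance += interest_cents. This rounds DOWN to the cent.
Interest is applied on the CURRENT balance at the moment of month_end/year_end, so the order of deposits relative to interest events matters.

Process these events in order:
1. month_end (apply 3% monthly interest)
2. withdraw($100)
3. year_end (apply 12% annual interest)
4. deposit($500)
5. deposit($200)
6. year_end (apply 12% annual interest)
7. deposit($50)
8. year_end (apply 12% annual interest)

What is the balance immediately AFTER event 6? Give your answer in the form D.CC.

Answer: 1950.59

Derivation:
After 1 (month_end (apply 3% monthly interest)): balance=$1030.00 total_interest=$30.00
After 2 (withdraw($100)): balance=$930.00 total_interest=$30.00
After 3 (year_end (apply 12% annual interest)): balance=$1041.60 total_interest=$141.60
After 4 (deposit($500)): balance=$1541.60 total_interest=$141.60
After 5 (deposit($200)): balance=$1741.60 total_interest=$141.60
After 6 (year_end (apply 12% annual interest)): balance=$1950.59 total_interest=$350.59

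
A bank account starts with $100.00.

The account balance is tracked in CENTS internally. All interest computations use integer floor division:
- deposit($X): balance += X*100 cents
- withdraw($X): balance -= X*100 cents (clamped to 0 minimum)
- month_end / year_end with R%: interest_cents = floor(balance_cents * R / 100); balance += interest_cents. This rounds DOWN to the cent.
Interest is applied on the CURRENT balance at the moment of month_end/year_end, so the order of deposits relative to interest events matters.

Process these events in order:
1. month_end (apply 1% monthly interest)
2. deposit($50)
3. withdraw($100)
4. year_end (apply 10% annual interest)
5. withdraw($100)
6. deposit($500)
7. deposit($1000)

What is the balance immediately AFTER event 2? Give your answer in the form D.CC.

Answer: 151.00

Derivation:
After 1 (month_end (apply 1% monthly interest)): balance=$101.00 total_interest=$1.00
After 2 (deposit($50)): balance=$151.00 total_interest=$1.00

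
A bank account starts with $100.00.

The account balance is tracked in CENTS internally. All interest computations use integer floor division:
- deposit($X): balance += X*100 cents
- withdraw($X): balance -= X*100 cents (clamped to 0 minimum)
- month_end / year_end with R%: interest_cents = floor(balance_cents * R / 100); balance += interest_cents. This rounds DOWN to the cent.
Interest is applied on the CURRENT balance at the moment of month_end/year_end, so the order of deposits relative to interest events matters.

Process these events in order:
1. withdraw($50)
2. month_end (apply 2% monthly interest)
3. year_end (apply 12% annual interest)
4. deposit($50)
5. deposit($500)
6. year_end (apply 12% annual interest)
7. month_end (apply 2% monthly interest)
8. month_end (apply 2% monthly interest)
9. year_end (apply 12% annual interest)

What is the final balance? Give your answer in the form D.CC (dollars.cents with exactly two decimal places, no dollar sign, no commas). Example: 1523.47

After 1 (withdraw($50)): balance=$50.00 total_interest=$0.00
After 2 (month_end (apply 2% monthly interest)): balance=$51.00 total_interest=$1.00
After 3 (year_end (apply 12% annual interest)): balance=$57.12 total_interest=$7.12
After 4 (deposit($50)): balance=$107.12 total_interest=$7.12
After 5 (deposit($500)): balance=$607.12 total_interest=$7.12
After 6 (year_end (apply 12% annual interest)): balance=$679.97 total_interest=$79.97
After 7 (month_end (apply 2% monthly interest)): balance=$693.56 total_interest=$93.56
After 8 (month_end (apply 2% monthly interest)): balance=$707.43 total_interest=$107.43
After 9 (year_end (apply 12% annual interest)): balance=$792.32 total_interest=$192.32

Answer: 792.32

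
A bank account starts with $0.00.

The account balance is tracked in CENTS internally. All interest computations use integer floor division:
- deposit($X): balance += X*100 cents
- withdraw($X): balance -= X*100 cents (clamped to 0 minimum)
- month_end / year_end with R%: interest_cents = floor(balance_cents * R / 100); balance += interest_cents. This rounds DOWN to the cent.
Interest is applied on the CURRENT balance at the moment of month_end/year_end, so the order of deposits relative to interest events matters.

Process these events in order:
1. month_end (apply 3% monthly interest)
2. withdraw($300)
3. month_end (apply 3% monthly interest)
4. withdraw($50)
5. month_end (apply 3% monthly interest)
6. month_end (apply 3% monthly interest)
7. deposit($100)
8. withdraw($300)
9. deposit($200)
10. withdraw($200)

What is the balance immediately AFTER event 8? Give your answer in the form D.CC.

After 1 (month_end (apply 3% monthly interest)): balance=$0.00 total_interest=$0.00
After 2 (withdraw($300)): balance=$0.00 total_interest=$0.00
After 3 (month_end (apply 3% monthly interest)): balance=$0.00 total_interest=$0.00
After 4 (withdraw($50)): balance=$0.00 total_interest=$0.00
After 5 (month_end (apply 3% monthly interest)): balance=$0.00 total_interest=$0.00
After 6 (month_end (apply 3% monthly interest)): balance=$0.00 total_interest=$0.00
After 7 (deposit($100)): balance=$100.00 total_interest=$0.00
After 8 (withdraw($300)): balance=$0.00 total_interest=$0.00

Answer: 0.00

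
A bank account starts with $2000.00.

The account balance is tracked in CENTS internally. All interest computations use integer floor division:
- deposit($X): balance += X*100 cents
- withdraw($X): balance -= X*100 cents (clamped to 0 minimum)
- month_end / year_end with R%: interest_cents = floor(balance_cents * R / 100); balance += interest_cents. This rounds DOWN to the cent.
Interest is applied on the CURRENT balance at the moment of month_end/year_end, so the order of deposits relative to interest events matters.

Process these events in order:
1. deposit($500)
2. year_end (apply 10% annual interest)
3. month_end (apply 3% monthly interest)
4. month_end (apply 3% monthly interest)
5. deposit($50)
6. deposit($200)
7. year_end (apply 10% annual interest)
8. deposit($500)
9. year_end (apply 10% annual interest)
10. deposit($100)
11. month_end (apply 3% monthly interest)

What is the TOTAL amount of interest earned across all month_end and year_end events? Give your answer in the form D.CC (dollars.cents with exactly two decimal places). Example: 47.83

After 1 (deposit($500)): balance=$2500.00 total_interest=$0.00
After 2 (year_end (apply 10% annual interest)): balance=$2750.00 total_interest=$250.00
After 3 (month_end (apply 3% monthly interest)): balance=$2832.50 total_interest=$332.50
After 4 (month_end (apply 3% monthly interest)): balance=$2917.47 total_interest=$417.47
After 5 (deposit($50)): balance=$2967.47 total_interest=$417.47
After 6 (deposit($200)): balance=$3167.47 total_interest=$417.47
After 7 (year_end (apply 10% annual interest)): balance=$3484.21 total_interest=$734.21
After 8 (deposit($500)): balance=$3984.21 total_interest=$734.21
After 9 (year_end (apply 10% annual interest)): balance=$4382.63 total_interest=$1132.63
After 10 (deposit($100)): balance=$4482.63 total_interest=$1132.63
After 11 (month_end (apply 3% monthly interest)): balance=$4617.10 total_interest=$1267.10

Answer: 1267.10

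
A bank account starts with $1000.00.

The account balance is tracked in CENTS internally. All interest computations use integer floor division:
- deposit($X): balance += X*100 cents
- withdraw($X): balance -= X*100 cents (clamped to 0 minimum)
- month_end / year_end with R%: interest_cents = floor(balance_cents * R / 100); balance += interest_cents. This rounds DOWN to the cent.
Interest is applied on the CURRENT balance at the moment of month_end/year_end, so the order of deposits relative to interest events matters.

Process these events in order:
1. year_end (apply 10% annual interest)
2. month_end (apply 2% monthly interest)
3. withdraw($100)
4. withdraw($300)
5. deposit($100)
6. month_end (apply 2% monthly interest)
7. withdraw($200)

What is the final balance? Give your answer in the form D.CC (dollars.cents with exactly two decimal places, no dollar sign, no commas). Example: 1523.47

Answer: 638.44

Derivation:
After 1 (year_end (apply 10% annual interest)): balance=$1100.00 total_interest=$100.00
After 2 (month_end (apply 2% monthly interest)): balance=$1122.00 total_interest=$122.00
After 3 (withdraw($100)): balance=$1022.00 total_interest=$122.00
After 4 (withdraw($300)): balance=$722.00 total_interest=$122.00
After 5 (deposit($100)): balance=$822.00 total_interest=$122.00
After 6 (month_end (apply 2% monthly interest)): balance=$838.44 total_interest=$138.44
After 7 (withdraw($200)): balance=$638.44 total_interest=$138.44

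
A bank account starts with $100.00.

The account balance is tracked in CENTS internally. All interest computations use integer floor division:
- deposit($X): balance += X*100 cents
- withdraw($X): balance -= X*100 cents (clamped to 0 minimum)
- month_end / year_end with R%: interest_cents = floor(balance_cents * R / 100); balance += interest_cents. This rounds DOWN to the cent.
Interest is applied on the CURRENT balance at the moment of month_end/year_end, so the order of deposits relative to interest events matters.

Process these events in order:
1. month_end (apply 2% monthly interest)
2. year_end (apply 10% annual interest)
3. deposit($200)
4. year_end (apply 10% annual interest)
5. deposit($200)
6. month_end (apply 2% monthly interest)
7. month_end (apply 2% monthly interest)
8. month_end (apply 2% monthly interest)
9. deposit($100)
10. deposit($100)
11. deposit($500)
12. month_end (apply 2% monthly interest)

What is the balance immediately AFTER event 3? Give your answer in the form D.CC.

After 1 (month_end (apply 2% monthly interest)): balance=$102.00 total_interest=$2.00
After 2 (year_end (apply 10% annual interest)): balance=$112.20 total_interest=$12.20
After 3 (deposit($200)): balance=$312.20 total_interest=$12.20

Answer: 312.20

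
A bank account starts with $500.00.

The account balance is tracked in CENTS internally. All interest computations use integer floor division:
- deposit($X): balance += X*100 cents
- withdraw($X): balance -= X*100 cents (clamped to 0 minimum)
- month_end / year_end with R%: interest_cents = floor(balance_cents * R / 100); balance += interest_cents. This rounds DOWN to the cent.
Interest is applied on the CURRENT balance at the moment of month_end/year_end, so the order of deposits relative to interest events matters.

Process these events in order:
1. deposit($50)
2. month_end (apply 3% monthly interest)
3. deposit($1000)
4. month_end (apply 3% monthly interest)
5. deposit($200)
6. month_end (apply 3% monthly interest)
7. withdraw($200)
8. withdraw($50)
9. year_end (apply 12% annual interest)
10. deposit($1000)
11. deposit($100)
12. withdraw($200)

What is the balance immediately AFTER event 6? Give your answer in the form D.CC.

Answer: 1867.89

Derivation:
After 1 (deposit($50)): balance=$550.00 total_interest=$0.00
After 2 (month_end (apply 3% monthly interest)): balance=$566.50 total_interest=$16.50
After 3 (deposit($1000)): balance=$1566.50 total_interest=$16.50
After 4 (month_end (apply 3% monthly interest)): balance=$1613.49 total_interest=$63.49
After 5 (deposit($200)): balance=$1813.49 total_interest=$63.49
After 6 (month_end (apply 3% monthly interest)): balance=$1867.89 total_interest=$117.89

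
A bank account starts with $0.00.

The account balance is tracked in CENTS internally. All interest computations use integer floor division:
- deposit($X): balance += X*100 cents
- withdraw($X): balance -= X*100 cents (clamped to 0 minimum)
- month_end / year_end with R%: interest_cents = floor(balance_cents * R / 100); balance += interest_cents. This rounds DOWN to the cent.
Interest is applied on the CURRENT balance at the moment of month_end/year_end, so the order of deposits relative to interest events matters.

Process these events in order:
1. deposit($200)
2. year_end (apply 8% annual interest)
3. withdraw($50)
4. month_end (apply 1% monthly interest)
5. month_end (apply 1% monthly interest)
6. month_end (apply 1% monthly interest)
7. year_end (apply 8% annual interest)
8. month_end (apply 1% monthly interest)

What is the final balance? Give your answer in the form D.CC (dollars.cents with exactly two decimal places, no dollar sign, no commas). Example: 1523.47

Answer: 186.54

Derivation:
After 1 (deposit($200)): balance=$200.00 total_interest=$0.00
After 2 (year_end (apply 8% annual interest)): balance=$216.00 total_interest=$16.00
After 3 (withdraw($50)): balance=$166.00 total_interest=$16.00
After 4 (month_end (apply 1% monthly interest)): balance=$167.66 total_interest=$17.66
After 5 (month_end (apply 1% monthly interest)): balance=$169.33 total_interest=$19.33
After 6 (month_end (apply 1% monthly interest)): balance=$171.02 total_interest=$21.02
After 7 (year_end (apply 8% annual interest)): balance=$184.70 total_interest=$34.70
After 8 (month_end (apply 1% monthly interest)): balance=$186.54 total_interest=$36.54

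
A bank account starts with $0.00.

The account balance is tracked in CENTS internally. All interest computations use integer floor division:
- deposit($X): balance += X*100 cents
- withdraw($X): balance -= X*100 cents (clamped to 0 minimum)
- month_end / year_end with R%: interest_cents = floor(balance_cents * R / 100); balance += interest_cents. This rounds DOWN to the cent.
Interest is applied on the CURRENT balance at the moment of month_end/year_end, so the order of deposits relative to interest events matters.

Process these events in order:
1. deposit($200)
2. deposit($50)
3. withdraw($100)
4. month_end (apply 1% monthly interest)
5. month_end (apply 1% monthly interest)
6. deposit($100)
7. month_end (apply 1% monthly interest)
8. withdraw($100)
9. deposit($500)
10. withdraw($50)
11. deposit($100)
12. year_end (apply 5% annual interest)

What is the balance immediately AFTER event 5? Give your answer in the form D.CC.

Answer: 153.01

Derivation:
After 1 (deposit($200)): balance=$200.00 total_interest=$0.00
After 2 (deposit($50)): balance=$250.00 total_interest=$0.00
After 3 (withdraw($100)): balance=$150.00 total_interest=$0.00
After 4 (month_end (apply 1% monthly interest)): balance=$151.50 total_interest=$1.50
After 5 (month_end (apply 1% monthly interest)): balance=$153.01 total_interest=$3.01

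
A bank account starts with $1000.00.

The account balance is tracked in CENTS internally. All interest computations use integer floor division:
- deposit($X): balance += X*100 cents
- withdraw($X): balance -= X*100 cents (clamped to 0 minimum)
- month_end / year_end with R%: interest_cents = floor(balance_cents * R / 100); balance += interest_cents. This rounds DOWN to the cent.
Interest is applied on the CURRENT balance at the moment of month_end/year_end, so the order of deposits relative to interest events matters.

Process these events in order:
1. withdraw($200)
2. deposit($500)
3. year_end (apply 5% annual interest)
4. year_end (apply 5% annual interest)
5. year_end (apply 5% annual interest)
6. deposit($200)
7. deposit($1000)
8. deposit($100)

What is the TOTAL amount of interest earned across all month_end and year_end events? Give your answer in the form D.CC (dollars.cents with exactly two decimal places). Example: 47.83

Answer: 204.91

Derivation:
After 1 (withdraw($200)): balance=$800.00 total_interest=$0.00
After 2 (deposit($500)): balance=$1300.00 total_interest=$0.00
After 3 (year_end (apply 5% annual interest)): balance=$1365.00 total_interest=$65.00
After 4 (year_end (apply 5% annual interest)): balance=$1433.25 total_interest=$133.25
After 5 (year_end (apply 5% annual interest)): balance=$1504.91 total_interest=$204.91
After 6 (deposit($200)): balance=$1704.91 total_interest=$204.91
After 7 (deposit($1000)): balance=$2704.91 total_interest=$204.91
After 8 (deposit($100)): balance=$2804.91 total_interest=$204.91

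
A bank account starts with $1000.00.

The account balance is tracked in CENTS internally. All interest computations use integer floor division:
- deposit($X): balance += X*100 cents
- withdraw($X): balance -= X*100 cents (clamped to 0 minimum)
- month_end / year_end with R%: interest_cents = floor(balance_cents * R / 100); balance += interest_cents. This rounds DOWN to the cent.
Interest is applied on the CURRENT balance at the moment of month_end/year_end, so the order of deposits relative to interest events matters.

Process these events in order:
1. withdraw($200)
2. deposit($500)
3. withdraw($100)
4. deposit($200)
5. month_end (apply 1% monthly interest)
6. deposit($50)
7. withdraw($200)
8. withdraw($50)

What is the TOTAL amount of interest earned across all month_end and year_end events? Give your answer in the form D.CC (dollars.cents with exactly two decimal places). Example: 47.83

Answer: 14.00

Derivation:
After 1 (withdraw($200)): balance=$800.00 total_interest=$0.00
After 2 (deposit($500)): balance=$1300.00 total_interest=$0.00
After 3 (withdraw($100)): balance=$1200.00 total_interest=$0.00
After 4 (deposit($200)): balance=$1400.00 total_interest=$0.00
After 5 (month_end (apply 1% monthly interest)): balance=$1414.00 total_interest=$14.00
After 6 (deposit($50)): balance=$1464.00 total_interest=$14.00
After 7 (withdraw($200)): balance=$1264.00 total_interest=$14.00
After 8 (withdraw($50)): balance=$1214.00 total_interest=$14.00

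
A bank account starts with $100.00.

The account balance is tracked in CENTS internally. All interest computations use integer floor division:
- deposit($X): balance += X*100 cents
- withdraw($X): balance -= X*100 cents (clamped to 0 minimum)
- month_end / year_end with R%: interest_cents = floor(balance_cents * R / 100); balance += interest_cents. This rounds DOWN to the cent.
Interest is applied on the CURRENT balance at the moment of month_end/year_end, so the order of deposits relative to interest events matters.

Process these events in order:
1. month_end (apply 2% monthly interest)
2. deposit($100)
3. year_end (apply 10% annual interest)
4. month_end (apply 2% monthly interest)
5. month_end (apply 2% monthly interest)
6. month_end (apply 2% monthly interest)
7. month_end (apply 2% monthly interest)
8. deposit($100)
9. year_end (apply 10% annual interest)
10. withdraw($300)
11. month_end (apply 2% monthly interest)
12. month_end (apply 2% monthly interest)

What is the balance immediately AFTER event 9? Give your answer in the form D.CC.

Answer: 374.55

Derivation:
After 1 (month_end (apply 2% monthly interest)): balance=$102.00 total_interest=$2.00
After 2 (deposit($100)): balance=$202.00 total_interest=$2.00
After 3 (year_end (apply 10% annual interest)): balance=$222.20 total_interest=$22.20
After 4 (month_end (apply 2% monthly interest)): balance=$226.64 total_interest=$26.64
After 5 (month_end (apply 2% monthly interest)): balance=$231.17 total_interest=$31.17
After 6 (month_end (apply 2% monthly interest)): balance=$235.79 total_interest=$35.79
After 7 (month_end (apply 2% monthly interest)): balance=$240.50 total_interest=$40.50
After 8 (deposit($100)): balance=$340.50 total_interest=$40.50
After 9 (year_end (apply 10% annual interest)): balance=$374.55 total_interest=$74.55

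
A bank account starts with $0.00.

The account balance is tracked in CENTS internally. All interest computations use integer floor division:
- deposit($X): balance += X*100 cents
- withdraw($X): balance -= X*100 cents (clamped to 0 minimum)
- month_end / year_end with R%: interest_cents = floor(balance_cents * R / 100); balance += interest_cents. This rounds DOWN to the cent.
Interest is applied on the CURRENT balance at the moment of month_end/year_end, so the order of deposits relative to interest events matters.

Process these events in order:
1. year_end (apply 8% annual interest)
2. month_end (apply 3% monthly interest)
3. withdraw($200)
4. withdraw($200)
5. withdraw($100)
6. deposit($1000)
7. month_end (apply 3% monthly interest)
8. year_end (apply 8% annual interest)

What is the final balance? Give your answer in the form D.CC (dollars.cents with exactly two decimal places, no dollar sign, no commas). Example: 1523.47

Answer: 1112.40

Derivation:
After 1 (year_end (apply 8% annual interest)): balance=$0.00 total_interest=$0.00
After 2 (month_end (apply 3% monthly interest)): balance=$0.00 total_interest=$0.00
After 3 (withdraw($200)): balance=$0.00 total_interest=$0.00
After 4 (withdraw($200)): balance=$0.00 total_interest=$0.00
After 5 (withdraw($100)): balance=$0.00 total_interest=$0.00
After 6 (deposit($1000)): balance=$1000.00 total_interest=$0.00
After 7 (month_end (apply 3% monthly interest)): balance=$1030.00 total_interest=$30.00
After 8 (year_end (apply 8% annual interest)): balance=$1112.40 total_interest=$112.40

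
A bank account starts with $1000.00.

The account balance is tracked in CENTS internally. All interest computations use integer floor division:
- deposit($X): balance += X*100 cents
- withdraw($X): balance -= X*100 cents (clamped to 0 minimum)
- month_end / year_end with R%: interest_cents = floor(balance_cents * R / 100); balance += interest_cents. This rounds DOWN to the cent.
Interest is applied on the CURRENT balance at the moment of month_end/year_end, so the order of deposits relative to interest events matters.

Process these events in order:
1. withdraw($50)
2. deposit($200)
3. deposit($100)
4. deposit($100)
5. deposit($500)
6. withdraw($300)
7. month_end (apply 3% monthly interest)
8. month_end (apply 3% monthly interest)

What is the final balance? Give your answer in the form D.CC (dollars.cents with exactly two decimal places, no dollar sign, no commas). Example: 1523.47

Answer: 1644.39

Derivation:
After 1 (withdraw($50)): balance=$950.00 total_interest=$0.00
After 2 (deposit($200)): balance=$1150.00 total_interest=$0.00
After 3 (deposit($100)): balance=$1250.00 total_interest=$0.00
After 4 (deposit($100)): balance=$1350.00 total_interest=$0.00
After 5 (deposit($500)): balance=$1850.00 total_interest=$0.00
After 6 (withdraw($300)): balance=$1550.00 total_interest=$0.00
After 7 (month_end (apply 3% monthly interest)): balance=$1596.50 total_interest=$46.50
After 8 (month_end (apply 3% monthly interest)): balance=$1644.39 total_interest=$94.39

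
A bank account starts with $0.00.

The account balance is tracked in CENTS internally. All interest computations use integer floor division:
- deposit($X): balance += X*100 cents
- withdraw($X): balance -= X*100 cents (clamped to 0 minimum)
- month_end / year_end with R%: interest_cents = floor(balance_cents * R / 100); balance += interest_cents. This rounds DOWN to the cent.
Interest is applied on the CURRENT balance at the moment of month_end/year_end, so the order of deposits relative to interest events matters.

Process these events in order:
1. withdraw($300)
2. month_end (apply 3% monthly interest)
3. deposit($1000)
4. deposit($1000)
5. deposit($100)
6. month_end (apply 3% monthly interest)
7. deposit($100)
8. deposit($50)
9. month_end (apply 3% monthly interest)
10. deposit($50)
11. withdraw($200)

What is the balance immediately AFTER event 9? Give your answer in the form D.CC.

Answer: 2382.39

Derivation:
After 1 (withdraw($300)): balance=$0.00 total_interest=$0.00
After 2 (month_end (apply 3% monthly interest)): balance=$0.00 total_interest=$0.00
After 3 (deposit($1000)): balance=$1000.00 total_interest=$0.00
After 4 (deposit($1000)): balance=$2000.00 total_interest=$0.00
After 5 (deposit($100)): balance=$2100.00 total_interest=$0.00
After 6 (month_end (apply 3% monthly interest)): balance=$2163.00 total_interest=$63.00
After 7 (deposit($100)): balance=$2263.00 total_interest=$63.00
After 8 (deposit($50)): balance=$2313.00 total_interest=$63.00
After 9 (month_end (apply 3% monthly interest)): balance=$2382.39 total_interest=$132.39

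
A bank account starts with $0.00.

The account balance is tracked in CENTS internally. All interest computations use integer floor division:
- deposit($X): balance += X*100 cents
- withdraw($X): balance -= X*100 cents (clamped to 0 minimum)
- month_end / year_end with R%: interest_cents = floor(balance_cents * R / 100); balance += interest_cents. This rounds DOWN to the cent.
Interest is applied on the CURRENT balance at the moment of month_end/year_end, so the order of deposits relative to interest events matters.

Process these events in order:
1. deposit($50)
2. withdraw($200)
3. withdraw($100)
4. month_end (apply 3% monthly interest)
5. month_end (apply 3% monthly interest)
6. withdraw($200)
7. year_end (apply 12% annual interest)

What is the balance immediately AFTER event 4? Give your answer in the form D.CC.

Answer: 0.00

Derivation:
After 1 (deposit($50)): balance=$50.00 total_interest=$0.00
After 2 (withdraw($200)): balance=$0.00 total_interest=$0.00
After 3 (withdraw($100)): balance=$0.00 total_interest=$0.00
After 4 (month_end (apply 3% monthly interest)): balance=$0.00 total_interest=$0.00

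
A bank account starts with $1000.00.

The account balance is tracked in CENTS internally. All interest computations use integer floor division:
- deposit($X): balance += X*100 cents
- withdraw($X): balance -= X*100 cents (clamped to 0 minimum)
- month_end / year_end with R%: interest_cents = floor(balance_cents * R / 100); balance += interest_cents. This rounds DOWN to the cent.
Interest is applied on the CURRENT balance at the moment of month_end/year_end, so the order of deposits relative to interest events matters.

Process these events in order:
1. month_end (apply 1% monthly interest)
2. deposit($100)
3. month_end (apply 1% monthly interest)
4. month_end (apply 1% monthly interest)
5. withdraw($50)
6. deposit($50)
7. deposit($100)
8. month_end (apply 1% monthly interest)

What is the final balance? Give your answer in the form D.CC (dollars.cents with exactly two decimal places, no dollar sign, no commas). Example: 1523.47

After 1 (month_end (apply 1% monthly interest)): balance=$1010.00 total_interest=$10.00
After 2 (deposit($100)): balance=$1110.00 total_interest=$10.00
After 3 (month_end (apply 1% monthly interest)): balance=$1121.10 total_interest=$21.10
After 4 (month_end (apply 1% monthly interest)): balance=$1132.31 total_interest=$32.31
After 5 (withdraw($50)): balance=$1082.31 total_interest=$32.31
After 6 (deposit($50)): balance=$1132.31 total_interest=$32.31
After 7 (deposit($100)): balance=$1232.31 total_interest=$32.31
After 8 (month_end (apply 1% monthly interest)): balance=$1244.63 total_interest=$44.63

Answer: 1244.63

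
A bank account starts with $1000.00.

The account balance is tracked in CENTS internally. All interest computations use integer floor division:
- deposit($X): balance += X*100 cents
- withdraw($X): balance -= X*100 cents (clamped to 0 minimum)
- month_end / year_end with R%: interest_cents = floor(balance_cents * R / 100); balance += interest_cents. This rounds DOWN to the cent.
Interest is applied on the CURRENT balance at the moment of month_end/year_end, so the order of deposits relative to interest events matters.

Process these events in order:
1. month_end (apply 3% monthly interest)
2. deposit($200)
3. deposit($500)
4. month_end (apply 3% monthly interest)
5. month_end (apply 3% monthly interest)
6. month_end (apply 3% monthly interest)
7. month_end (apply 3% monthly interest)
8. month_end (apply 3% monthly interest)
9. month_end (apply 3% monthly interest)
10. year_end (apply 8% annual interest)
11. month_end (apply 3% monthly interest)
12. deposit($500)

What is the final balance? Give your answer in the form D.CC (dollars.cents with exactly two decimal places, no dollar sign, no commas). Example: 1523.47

After 1 (month_end (apply 3% monthly interest)): balance=$1030.00 total_interest=$30.00
After 2 (deposit($200)): balance=$1230.00 total_interest=$30.00
After 3 (deposit($500)): balance=$1730.00 total_interest=$30.00
After 4 (month_end (apply 3% monthly interest)): balance=$1781.90 total_interest=$81.90
After 5 (month_end (apply 3% monthly interest)): balance=$1835.35 total_interest=$135.35
After 6 (month_end (apply 3% monthly interest)): balance=$1890.41 total_interest=$190.41
After 7 (month_end (apply 3% monthly interest)): balance=$1947.12 total_interest=$247.12
After 8 (month_end (apply 3% monthly interest)): balance=$2005.53 total_interest=$305.53
After 9 (month_end (apply 3% monthly interest)): balance=$2065.69 total_interest=$365.69
After 10 (year_end (apply 8% annual interest)): balance=$2230.94 total_interest=$530.94
After 11 (month_end (apply 3% monthly interest)): balance=$2297.86 total_interest=$597.86
After 12 (deposit($500)): balance=$2797.86 total_interest=$597.86

Answer: 2797.86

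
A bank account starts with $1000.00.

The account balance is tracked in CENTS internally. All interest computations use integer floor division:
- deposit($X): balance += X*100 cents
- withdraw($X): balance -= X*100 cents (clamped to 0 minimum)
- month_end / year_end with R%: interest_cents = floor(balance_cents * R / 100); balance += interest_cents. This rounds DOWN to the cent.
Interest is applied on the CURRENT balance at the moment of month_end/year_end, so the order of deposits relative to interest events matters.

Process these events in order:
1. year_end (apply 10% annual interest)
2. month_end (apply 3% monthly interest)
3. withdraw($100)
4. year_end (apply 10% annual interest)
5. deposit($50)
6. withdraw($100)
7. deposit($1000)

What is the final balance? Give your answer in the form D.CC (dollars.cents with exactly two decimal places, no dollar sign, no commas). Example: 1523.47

After 1 (year_end (apply 10% annual interest)): balance=$1100.00 total_interest=$100.00
After 2 (month_end (apply 3% monthly interest)): balance=$1133.00 total_interest=$133.00
After 3 (withdraw($100)): balance=$1033.00 total_interest=$133.00
After 4 (year_end (apply 10% annual interest)): balance=$1136.30 total_interest=$236.30
After 5 (deposit($50)): balance=$1186.30 total_interest=$236.30
After 6 (withdraw($100)): balance=$1086.30 total_interest=$236.30
After 7 (deposit($1000)): balance=$2086.30 total_interest=$236.30

Answer: 2086.30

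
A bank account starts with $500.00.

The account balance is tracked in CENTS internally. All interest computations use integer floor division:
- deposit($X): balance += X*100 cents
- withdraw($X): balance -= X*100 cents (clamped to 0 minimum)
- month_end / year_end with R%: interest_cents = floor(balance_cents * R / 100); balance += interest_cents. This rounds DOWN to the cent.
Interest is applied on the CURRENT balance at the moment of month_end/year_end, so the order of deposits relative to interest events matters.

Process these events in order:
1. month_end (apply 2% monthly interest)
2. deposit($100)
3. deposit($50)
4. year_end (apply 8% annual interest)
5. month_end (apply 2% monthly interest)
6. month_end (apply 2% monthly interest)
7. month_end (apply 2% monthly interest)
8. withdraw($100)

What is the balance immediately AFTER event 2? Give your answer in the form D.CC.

Answer: 610.00

Derivation:
After 1 (month_end (apply 2% monthly interest)): balance=$510.00 total_interest=$10.00
After 2 (deposit($100)): balance=$610.00 total_interest=$10.00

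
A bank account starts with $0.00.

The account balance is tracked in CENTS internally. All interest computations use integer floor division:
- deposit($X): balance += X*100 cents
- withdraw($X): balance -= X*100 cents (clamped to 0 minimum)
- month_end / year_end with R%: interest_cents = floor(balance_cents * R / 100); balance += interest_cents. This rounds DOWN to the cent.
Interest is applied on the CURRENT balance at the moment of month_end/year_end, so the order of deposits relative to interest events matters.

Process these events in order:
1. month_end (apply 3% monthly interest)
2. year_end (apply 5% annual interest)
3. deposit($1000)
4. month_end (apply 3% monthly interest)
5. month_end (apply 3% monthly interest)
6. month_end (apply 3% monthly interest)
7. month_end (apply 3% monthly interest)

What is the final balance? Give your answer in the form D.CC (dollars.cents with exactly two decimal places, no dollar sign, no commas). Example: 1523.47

After 1 (month_end (apply 3% monthly interest)): balance=$0.00 total_interest=$0.00
After 2 (year_end (apply 5% annual interest)): balance=$0.00 total_interest=$0.00
After 3 (deposit($1000)): balance=$1000.00 total_interest=$0.00
After 4 (month_end (apply 3% monthly interest)): balance=$1030.00 total_interest=$30.00
After 5 (month_end (apply 3% monthly interest)): balance=$1060.90 total_interest=$60.90
After 6 (month_end (apply 3% monthly interest)): balance=$1092.72 total_interest=$92.72
After 7 (month_end (apply 3% monthly interest)): balance=$1125.50 total_interest=$125.50

Answer: 1125.50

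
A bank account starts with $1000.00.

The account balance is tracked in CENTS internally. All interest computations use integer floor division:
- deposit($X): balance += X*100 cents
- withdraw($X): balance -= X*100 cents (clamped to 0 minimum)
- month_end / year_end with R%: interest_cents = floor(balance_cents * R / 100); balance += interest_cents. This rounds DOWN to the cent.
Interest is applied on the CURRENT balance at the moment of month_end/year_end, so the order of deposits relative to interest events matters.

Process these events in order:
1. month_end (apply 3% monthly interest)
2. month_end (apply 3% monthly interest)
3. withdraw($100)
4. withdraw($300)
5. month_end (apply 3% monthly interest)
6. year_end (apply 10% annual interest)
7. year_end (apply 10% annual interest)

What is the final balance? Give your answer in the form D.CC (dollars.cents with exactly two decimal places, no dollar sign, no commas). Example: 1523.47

After 1 (month_end (apply 3% monthly interest)): balance=$1030.00 total_interest=$30.00
After 2 (month_end (apply 3% monthly interest)): balance=$1060.90 total_interest=$60.90
After 3 (withdraw($100)): balance=$960.90 total_interest=$60.90
After 4 (withdraw($300)): balance=$660.90 total_interest=$60.90
After 5 (month_end (apply 3% monthly interest)): balance=$680.72 total_interest=$80.72
After 6 (year_end (apply 10% annual interest)): balance=$748.79 total_interest=$148.79
After 7 (year_end (apply 10% annual interest)): balance=$823.66 total_interest=$223.66

Answer: 823.66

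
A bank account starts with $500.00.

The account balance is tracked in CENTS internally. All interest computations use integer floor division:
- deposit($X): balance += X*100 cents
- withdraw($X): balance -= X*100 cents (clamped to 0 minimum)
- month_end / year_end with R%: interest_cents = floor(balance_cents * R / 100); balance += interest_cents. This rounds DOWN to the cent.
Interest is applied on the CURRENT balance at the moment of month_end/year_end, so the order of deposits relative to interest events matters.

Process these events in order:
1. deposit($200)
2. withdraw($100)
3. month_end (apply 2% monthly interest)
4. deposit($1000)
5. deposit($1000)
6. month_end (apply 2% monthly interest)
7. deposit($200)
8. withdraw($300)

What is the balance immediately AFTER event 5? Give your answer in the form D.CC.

After 1 (deposit($200)): balance=$700.00 total_interest=$0.00
After 2 (withdraw($100)): balance=$600.00 total_interest=$0.00
After 3 (month_end (apply 2% monthly interest)): balance=$612.00 total_interest=$12.00
After 4 (deposit($1000)): balance=$1612.00 total_interest=$12.00
After 5 (deposit($1000)): balance=$2612.00 total_interest=$12.00

Answer: 2612.00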